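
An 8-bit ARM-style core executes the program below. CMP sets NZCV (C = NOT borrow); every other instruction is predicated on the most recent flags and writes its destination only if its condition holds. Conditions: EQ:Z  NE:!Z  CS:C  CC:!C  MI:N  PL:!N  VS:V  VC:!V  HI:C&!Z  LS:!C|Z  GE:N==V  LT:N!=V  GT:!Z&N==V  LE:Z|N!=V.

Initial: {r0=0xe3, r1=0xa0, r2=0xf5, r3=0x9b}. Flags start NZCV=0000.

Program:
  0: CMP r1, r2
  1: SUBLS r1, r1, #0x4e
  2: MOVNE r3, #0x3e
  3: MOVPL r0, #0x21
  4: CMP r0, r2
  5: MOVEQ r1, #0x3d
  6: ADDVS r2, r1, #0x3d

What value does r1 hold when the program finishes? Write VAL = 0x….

VAL = 0x52

[0] flags=1000 → (cmp)
[1] flags=1000 LS?T → r1=0x52
[2] flags=1000 NE?T → r3=0x3e
[3] flags=1000 PL?F → skip
[4] flags=1000 → (cmp)
[5] flags=1000 EQ?F → skip
[6] flags=1000 VS?F → skip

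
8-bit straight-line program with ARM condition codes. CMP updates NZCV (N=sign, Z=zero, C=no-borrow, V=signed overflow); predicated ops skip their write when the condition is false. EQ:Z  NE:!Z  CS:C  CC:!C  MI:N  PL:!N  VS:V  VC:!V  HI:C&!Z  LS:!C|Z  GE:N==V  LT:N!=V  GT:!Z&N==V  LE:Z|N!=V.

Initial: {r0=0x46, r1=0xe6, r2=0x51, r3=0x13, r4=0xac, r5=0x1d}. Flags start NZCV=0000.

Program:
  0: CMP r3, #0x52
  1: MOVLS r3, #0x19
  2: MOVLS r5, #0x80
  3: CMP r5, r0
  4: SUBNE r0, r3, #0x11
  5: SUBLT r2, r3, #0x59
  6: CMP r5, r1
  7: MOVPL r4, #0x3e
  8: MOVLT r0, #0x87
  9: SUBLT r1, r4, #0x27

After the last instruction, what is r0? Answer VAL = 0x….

0: ✓ CMP  NZCV=1000
1: ✓ MOVLS  r3←0x19
2: ✓ MOVLS  r5←0x80
3: ✓ CMP  NZCV=0011
4: ✓ SUBNE  r0←0x08
5: ✓ SUBLT  r2←0xc0
6: ✓ CMP  NZCV=1000
7: · MOVPL
8: ✓ MOVLT  r0←0x87
9: ✓ SUBLT  r1←0x85

VAL = 0x87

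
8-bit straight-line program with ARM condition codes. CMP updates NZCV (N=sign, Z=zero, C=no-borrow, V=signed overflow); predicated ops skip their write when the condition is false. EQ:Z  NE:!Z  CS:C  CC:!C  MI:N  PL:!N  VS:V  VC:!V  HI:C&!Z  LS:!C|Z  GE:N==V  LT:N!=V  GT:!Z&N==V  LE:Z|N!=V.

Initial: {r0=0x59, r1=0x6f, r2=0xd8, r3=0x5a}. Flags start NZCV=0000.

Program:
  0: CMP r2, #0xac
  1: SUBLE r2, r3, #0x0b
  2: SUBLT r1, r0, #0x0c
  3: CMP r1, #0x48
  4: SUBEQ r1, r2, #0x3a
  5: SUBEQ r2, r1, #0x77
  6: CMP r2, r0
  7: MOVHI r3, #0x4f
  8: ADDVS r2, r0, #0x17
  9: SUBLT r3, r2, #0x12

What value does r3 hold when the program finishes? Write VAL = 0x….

[0] flags=0010 → (cmp)
[1] flags=0010 LE?F → skip
[2] flags=0010 LT?F → skip
[3] flags=0010 → (cmp)
[4] flags=0010 EQ?F → skip
[5] flags=0010 EQ?F → skip
[6] flags=0011 → (cmp)
[7] flags=0011 HI?T → r3=0x4f
[8] flags=0011 VS?T → r2=0x70
[9] flags=0011 LT?T → r3=0x5e

VAL = 0x5e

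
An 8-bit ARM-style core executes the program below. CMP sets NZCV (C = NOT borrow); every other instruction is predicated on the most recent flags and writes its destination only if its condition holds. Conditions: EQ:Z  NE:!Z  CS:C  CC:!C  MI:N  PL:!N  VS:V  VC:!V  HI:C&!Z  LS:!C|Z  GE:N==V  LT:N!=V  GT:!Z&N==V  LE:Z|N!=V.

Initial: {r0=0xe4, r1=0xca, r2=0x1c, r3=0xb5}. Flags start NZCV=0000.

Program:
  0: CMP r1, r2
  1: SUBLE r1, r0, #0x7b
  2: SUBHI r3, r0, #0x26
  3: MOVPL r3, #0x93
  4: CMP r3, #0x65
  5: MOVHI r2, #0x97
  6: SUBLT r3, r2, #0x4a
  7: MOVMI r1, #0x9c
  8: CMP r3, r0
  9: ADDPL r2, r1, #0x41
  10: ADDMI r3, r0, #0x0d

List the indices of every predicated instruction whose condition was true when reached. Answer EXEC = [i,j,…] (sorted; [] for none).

0: ✓ CMP  NZCV=1010
1: ✓ SUBLE  r1←0x69
2: ✓ SUBHI  r3←0xbe
3: · MOVPL
4: ✓ CMP  NZCV=0011
5: ✓ MOVHI  r2←0x97
6: ✓ SUBLT  r3←0x4d
7: · MOVMI
8: ✓ CMP  NZCV=0000
9: ✓ ADDPL  r2←0xaa
10: · ADDMI

EXEC = [1,2,5,6,9]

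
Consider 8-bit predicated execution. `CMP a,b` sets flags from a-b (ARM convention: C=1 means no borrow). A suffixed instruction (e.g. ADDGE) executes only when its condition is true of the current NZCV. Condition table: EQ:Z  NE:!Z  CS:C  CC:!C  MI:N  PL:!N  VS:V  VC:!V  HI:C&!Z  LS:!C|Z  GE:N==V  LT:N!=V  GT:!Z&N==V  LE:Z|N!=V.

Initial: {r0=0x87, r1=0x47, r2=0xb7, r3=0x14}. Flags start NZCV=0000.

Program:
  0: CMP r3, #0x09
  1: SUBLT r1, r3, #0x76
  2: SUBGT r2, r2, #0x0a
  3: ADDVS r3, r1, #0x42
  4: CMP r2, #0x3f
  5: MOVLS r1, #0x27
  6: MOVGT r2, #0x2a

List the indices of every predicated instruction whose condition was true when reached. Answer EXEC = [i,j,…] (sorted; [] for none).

0: ✓ CMP  NZCV=0010
1: · SUBLT
2: ✓ SUBGT  r2←0xad
3: · ADDVS
4: ✓ CMP  NZCV=0011
5: · MOVLS
6: · MOVGT

EXEC = [2]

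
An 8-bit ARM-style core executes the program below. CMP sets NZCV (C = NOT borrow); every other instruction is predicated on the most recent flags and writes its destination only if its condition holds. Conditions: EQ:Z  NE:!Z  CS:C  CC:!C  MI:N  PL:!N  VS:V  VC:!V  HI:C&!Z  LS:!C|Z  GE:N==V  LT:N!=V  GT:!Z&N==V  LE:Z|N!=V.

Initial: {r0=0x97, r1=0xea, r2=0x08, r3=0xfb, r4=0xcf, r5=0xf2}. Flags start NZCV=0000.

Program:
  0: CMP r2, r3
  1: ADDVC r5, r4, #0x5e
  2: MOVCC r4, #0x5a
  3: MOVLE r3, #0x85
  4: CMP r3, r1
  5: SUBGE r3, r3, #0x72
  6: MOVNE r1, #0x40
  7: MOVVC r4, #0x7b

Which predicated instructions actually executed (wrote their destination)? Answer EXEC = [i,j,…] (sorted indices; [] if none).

EXEC = [1,2,5,6,7]

[0] flags=0000 → (cmp)
[1] flags=0000 VC?T → r5=0x2d
[2] flags=0000 CC?T → r4=0x5a
[3] flags=0000 LE?F → skip
[4] flags=0010 → (cmp)
[5] flags=0010 GE?T → r3=0x89
[6] flags=0010 NE?T → r1=0x40
[7] flags=0010 VC?T → r4=0x7b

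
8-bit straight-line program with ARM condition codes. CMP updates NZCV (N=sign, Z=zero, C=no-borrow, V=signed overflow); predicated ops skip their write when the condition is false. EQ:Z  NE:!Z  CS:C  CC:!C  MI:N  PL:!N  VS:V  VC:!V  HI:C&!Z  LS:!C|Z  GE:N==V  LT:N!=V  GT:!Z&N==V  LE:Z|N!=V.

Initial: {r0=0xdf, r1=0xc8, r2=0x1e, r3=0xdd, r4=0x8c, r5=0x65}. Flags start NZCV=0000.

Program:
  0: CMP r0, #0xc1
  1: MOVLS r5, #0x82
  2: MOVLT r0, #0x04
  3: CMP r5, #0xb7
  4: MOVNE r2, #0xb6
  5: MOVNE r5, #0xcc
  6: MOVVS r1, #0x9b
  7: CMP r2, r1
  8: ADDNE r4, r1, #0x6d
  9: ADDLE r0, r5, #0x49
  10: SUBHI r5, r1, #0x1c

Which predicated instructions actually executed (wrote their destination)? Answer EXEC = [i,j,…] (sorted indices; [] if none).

EXEC = [4,5,6,8,10]

0: ✓ CMP  NZCV=0010
1: · MOVLS
2: · MOVLT
3: ✓ CMP  NZCV=1001
4: ✓ MOVNE  r2←0xb6
5: ✓ MOVNE  r5←0xcc
6: ✓ MOVVS  r1←0x9b
7: ✓ CMP  NZCV=0010
8: ✓ ADDNE  r4←0x08
9: · ADDLE
10: ✓ SUBHI  r5←0x7f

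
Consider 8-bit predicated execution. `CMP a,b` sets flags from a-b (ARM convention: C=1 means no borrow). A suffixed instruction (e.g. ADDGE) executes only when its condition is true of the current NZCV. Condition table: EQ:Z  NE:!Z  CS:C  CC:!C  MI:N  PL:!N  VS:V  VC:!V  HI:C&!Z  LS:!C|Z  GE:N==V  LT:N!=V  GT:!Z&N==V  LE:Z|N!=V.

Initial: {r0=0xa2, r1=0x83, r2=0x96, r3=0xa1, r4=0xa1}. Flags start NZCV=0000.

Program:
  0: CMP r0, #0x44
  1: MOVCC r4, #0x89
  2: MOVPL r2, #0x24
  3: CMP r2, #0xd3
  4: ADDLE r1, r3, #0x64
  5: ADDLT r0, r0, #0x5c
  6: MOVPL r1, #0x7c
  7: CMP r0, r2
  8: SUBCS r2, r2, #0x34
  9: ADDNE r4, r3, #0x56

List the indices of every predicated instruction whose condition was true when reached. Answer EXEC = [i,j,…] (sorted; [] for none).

[0] flags=0011 → (cmp)
[1] flags=0011 CC?F → skip
[2] flags=0011 PL?T → r2=0x24
[3] flags=0000 → (cmp)
[4] flags=0000 LE?F → skip
[5] flags=0000 LT?F → skip
[6] flags=0000 PL?T → r1=0x7c
[7] flags=0011 → (cmp)
[8] flags=0011 CS?T → r2=0xf0
[9] flags=0011 NE?T → r4=0xf7

EXEC = [2,6,8,9]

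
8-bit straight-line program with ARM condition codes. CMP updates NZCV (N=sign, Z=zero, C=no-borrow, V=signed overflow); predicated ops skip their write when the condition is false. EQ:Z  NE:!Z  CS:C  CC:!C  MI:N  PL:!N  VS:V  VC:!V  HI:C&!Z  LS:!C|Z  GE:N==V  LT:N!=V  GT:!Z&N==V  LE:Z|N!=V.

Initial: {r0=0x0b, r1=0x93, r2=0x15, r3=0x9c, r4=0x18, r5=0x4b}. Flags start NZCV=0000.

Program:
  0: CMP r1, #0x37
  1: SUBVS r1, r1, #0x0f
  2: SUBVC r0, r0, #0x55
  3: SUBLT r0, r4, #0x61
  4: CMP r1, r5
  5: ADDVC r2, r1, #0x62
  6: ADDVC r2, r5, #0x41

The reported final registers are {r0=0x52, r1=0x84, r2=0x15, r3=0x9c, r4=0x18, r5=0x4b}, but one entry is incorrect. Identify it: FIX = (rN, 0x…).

[0] flags=0011 → (cmp)
[1] flags=0011 VS?T → r1=0x84
[2] flags=0011 VC?F → skip
[3] flags=0011 LT?T → r0=0xb7
[4] flags=0011 → (cmp)
[5] flags=0011 VC?F → skip
[6] flags=0011 VC?F → skip

FIX = (r0, 0xb7)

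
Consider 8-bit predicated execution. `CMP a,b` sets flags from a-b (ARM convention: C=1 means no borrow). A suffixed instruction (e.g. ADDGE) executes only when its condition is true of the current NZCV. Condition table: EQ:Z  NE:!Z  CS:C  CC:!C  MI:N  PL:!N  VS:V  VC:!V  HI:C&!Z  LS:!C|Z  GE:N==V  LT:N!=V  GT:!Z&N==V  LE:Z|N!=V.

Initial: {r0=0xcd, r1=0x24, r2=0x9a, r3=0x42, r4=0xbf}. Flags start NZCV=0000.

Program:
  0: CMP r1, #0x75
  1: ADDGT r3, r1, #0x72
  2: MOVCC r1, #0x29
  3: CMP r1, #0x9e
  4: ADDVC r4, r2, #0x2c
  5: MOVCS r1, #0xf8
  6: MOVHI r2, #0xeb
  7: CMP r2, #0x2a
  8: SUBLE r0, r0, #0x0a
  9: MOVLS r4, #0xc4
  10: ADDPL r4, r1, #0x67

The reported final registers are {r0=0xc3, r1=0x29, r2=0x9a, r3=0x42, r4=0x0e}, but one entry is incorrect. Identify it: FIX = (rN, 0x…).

0: ✓ CMP  NZCV=1000
1: · ADDGT
2: ✓ MOVCC  r1←0x29
3: ✓ CMP  NZCV=1001
4: · ADDVC
5: · MOVCS
6: · MOVHI
7: ✓ CMP  NZCV=0011
8: ✓ SUBLE  r0←0xc3
9: · MOVLS
10: ✓ ADDPL  r4←0x90

FIX = (r4, 0x90)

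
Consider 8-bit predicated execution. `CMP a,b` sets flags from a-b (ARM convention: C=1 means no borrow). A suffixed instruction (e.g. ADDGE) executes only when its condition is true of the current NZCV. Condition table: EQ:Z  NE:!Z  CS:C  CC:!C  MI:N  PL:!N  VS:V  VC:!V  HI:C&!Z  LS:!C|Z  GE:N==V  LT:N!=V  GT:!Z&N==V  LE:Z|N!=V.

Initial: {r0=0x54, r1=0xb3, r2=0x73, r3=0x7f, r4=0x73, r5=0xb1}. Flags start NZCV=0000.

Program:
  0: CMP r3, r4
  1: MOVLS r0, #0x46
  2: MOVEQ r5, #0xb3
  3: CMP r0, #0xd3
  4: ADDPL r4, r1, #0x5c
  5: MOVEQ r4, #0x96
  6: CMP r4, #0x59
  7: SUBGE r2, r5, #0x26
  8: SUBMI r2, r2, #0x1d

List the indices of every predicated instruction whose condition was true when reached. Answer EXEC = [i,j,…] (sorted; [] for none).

0: ✓ CMP  NZCV=0010
1: · MOVLS
2: · MOVEQ
3: ✓ CMP  NZCV=1001
4: · ADDPL
5: · MOVEQ
6: ✓ CMP  NZCV=0010
7: ✓ SUBGE  r2←0x8b
8: · SUBMI

EXEC = [7]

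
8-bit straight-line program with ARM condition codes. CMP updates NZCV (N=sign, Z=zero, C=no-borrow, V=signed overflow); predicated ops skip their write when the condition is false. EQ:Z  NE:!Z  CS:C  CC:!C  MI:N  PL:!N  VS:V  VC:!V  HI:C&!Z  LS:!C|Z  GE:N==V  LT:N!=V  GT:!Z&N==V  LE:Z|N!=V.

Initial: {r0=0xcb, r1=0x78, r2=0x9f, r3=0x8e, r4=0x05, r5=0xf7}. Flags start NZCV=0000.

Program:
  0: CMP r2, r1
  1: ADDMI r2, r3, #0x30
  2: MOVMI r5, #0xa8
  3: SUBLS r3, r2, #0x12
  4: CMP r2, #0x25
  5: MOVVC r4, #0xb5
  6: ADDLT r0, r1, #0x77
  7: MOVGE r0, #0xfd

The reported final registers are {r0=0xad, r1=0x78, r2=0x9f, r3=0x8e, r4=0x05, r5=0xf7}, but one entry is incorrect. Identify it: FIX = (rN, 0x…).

FIX = (r0, 0xef)

0: ✓ CMP  NZCV=0011
1: · ADDMI
2: · MOVMI
3: · SUBLS
4: ✓ CMP  NZCV=0011
5: · MOVVC
6: ✓ ADDLT  r0←0xef
7: · MOVGE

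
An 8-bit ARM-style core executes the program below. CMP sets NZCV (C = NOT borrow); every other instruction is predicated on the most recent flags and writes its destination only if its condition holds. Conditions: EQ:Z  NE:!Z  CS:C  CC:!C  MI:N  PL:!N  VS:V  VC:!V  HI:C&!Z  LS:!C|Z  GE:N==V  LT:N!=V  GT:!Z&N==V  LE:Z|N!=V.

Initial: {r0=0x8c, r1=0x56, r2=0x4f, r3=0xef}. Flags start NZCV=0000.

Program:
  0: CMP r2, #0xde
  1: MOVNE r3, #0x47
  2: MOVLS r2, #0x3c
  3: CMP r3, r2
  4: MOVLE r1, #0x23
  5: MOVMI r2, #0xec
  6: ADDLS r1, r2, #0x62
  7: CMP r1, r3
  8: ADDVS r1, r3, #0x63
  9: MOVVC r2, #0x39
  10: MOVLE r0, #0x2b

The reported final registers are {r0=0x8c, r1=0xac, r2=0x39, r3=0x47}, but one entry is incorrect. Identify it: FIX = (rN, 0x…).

0: ✓ CMP  NZCV=0000
1: ✓ MOVNE  r3←0x47
2: ✓ MOVLS  r2←0x3c
3: ✓ CMP  NZCV=0010
4: · MOVLE
5: · MOVMI
6: · ADDLS
7: ✓ CMP  NZCV=0010
8: · ADDVS
9: ✓ MOVVC  r2←0x39
10: · MOVLE

FIX = (r1, 0x56)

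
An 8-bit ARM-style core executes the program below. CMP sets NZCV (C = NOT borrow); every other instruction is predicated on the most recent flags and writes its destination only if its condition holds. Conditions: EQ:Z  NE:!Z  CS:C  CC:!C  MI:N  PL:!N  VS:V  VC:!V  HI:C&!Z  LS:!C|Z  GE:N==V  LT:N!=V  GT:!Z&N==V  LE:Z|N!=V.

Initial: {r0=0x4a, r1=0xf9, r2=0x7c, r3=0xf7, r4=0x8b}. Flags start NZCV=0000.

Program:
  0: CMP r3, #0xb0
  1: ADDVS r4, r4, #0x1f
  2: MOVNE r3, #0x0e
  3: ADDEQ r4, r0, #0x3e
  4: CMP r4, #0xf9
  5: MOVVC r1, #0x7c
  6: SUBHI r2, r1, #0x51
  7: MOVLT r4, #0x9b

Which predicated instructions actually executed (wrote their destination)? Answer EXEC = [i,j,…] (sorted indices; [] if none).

EXEC = [2,5,7]

[0] flags=0010 → (cmp)
[1] flags=0010 VS?F → skip
[2] flags=0010 NE?T → r3=0x0e
[3] flags=0010 EQ?F → skip
[4] flags=1000 → (cmp)
[5] flags=1000 VC?T → r1=0x7c
[6] flags=1000 HI?F → skip
[7] flags=1000 LT?T → r4=0x9b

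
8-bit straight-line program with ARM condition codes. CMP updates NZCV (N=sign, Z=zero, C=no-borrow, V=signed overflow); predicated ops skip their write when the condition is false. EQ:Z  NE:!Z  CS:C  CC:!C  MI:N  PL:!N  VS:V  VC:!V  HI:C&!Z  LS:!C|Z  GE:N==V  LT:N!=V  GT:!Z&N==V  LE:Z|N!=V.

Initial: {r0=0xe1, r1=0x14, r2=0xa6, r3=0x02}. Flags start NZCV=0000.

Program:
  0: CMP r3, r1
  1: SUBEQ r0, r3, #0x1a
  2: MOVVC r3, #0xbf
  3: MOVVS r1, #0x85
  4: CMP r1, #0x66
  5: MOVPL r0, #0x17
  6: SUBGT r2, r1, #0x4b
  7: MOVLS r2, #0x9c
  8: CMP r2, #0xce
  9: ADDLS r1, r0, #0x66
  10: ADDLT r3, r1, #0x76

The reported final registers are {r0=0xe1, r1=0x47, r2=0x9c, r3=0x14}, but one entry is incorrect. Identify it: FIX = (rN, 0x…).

FIX = (r3, 0xbd)

0: ✓ CMP  NZCV=1000
1: · SUBEQ
2: ✓ MOVVC  r3←0xbf
3: · MOVVS
4: ✓ CMP  NZCV=1000
5: · MOVPL
6: · SUBGT
7: ✓ MOVLS  r2←0x9c
8: ✓ CMP  NZCV=1000
9: ✓ ADDLS  r1←0x47
10: ✓ ADDLT  r3←0xbd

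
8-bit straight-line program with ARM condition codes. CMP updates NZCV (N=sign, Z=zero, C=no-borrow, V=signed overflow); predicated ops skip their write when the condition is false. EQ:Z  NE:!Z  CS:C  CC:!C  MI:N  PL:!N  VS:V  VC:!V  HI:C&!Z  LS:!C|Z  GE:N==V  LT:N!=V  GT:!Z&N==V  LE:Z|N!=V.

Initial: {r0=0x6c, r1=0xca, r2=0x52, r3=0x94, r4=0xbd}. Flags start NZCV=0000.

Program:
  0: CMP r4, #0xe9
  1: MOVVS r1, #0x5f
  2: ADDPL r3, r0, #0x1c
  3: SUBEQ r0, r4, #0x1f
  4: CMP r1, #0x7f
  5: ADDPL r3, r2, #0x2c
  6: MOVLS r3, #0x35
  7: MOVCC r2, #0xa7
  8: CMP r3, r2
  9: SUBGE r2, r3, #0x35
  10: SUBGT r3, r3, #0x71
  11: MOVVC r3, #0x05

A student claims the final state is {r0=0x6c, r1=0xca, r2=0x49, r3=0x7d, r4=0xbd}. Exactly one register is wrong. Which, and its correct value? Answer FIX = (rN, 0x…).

[0] flags=1000 → (cmp)
[1] flags=1000 VS?F → skip
[2] flags=1000 PL?F → skip
[3] flags=1000 EQ?F → skip
[4] flags=0011 → (cmp)
[5] flags=0011 PL?T → r3=0x7e
[6] flags=0011 LS?F → skip
[7] flags=0011 CC?F → skip
[8] flags=0010 → (cmp)
[9] flags=0010 GE?T → r2=0x49
[10] flags=0010 GT?T → r3=0x0d
[11] flags=0010 VC?T → r3=0x05

FIX = (r3, 0x05)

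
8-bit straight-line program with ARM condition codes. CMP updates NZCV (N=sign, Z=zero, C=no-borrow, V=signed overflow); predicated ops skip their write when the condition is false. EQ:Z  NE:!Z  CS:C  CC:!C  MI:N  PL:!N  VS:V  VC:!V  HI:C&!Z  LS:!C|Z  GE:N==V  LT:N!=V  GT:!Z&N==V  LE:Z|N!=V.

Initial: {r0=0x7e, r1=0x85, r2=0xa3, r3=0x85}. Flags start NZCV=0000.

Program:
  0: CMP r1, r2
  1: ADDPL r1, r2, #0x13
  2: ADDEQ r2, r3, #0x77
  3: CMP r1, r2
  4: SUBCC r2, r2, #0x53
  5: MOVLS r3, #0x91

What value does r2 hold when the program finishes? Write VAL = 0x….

[0] flags=1000 → (cmp)
[1] flags=1000 PL?F → skip
[2] flags=1000 EQ?F → skip
[3] flags=1000 → (cmp)
[4] flags=1000 CC?T → r2=0x50
[5] flags=1000 LS?T → r3=0x91

VAL = 0x50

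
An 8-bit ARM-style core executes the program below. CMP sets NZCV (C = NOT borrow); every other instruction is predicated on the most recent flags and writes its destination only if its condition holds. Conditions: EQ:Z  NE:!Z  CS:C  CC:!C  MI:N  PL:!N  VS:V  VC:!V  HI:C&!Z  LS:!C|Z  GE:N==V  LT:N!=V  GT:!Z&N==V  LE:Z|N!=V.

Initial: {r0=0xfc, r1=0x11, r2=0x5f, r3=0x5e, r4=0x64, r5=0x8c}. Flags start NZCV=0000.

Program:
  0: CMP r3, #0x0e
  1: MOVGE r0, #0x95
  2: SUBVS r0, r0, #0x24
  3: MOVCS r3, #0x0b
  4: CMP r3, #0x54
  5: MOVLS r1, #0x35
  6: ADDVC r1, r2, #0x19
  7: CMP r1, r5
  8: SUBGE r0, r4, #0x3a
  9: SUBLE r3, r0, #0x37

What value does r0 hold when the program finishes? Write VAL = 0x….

VAL = 0x2a

0: ✓ CMP  NZCV=0010
1: ✓ MOVGE  r0←0x95
2: · SUBVS
3: ✓ MOVCS  r3←0x0b
4: ✓ CMP  NZCV=1000
5: ✓ MOVLS  r1←0x35
6: ✓ ADDVC  r1←0x78
7: ✓ CMP  NZCV=1001
8: ✓ SUBGE  r0←0x2a
9: · SUBLE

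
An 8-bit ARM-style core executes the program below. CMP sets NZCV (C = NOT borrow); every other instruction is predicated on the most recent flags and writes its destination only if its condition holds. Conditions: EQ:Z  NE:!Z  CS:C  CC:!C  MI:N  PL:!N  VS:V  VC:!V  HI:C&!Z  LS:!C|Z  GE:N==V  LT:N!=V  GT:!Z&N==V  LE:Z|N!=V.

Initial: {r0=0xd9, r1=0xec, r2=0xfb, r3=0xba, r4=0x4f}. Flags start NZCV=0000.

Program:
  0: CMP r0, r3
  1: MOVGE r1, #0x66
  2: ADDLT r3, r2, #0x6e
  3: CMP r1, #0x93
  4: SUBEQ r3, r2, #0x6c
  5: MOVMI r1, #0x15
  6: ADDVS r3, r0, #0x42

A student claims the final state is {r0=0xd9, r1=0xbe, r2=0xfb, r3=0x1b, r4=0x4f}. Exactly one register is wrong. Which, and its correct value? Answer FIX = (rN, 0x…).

FIX = (r1, 0x15)

0: ✓ CMP  NZCV=0010
1: ✓ MOVGE  r1←0x66
2: · ADDLT
3: ✓ CMP  NZCV=1001
4: · SUBEQ
5: ✓ MOVMI  r1←0x15
6: ✓ ADDVS  r3←0x1b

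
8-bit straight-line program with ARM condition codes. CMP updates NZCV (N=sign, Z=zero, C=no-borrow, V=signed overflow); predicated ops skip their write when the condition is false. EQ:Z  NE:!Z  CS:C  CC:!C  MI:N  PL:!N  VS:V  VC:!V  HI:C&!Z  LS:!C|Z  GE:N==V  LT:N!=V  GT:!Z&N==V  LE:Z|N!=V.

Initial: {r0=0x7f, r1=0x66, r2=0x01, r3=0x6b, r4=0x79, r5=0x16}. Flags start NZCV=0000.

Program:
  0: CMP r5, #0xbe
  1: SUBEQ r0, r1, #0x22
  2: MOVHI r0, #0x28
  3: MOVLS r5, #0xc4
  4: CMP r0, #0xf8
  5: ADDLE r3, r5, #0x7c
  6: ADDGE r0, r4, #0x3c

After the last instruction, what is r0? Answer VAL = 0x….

VAL = 0xb5

[0] flags=0000 → (cmp)
[1] flags=0000 EQ?F → skip
[2] flags=0000 HI?F → skip
[3] flags=0000 LS?T → r5=0xc4
[4] flags=1001 → (cmp)
[5] flags=1001 LE?F → skip
[6] flags=1001 GE?T → r0=0xb5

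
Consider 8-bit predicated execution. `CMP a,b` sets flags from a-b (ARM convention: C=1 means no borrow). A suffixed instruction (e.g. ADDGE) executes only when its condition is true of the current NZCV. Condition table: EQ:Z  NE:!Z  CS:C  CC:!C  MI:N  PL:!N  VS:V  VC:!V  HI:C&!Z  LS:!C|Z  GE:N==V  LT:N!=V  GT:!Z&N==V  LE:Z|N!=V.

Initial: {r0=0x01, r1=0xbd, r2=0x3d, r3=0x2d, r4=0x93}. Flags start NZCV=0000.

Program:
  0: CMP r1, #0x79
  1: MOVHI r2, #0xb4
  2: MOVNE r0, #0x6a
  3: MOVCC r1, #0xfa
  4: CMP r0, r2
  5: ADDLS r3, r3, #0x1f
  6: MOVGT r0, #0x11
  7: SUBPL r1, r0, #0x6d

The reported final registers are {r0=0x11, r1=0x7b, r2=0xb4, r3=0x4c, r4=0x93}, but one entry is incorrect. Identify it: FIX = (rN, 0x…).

FIX = (r1, 0xbd)

0: ✓ CMP  NZCV=0011
1: ✓ MOVHI  r2←0xb4
2: ✓ MOVNE  r0←0x6a
3: · MOVCC
4: ✓ CMP  NZCV=1001
5: ✓ ADDLS  r3←0x4c
6: ✓ MOVGT  r0←0x11
7: · SUBPL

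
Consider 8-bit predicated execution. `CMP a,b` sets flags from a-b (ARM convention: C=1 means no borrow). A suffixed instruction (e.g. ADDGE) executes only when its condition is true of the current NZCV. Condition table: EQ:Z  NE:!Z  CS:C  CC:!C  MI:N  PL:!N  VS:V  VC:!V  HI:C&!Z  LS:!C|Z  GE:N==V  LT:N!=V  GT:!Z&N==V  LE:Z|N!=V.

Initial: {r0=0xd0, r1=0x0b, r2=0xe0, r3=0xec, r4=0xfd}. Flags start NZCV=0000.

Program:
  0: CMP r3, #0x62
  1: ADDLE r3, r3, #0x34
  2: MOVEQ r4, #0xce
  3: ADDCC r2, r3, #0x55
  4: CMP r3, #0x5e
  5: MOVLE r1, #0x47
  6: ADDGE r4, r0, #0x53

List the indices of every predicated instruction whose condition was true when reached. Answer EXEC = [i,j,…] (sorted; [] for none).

[0] flags=1010 → (cmp)
[1] flags=1010 LE?T → r3=0x20
[2] flags=1010 EQ?F → skip
[3] flags=1010 CC?F → skip
[4] flags=1000 → (cmp)
[5] flags=1000 LE?T → r1=0x47
[6] flags=1000 GE?F → skip

EXEC = [1,5]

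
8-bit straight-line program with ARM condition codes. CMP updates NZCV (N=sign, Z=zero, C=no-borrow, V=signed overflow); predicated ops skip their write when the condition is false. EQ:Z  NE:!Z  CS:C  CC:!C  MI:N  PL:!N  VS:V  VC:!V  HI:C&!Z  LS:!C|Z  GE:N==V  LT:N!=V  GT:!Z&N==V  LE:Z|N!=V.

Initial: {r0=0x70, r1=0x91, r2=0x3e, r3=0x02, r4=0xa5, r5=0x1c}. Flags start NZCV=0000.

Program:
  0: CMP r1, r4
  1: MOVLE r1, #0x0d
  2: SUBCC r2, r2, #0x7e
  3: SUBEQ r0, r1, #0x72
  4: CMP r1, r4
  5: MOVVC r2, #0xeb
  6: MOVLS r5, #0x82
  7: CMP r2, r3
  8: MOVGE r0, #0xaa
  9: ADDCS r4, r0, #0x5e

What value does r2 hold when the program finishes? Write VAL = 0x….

0: ✓ CMP  NZCV=1000
1: ✓ MOVLE  r1←0x0d
2: ✓ SUBCC  r2←0xc0
3: · SUBEQ
4: ✓ CMP  NZCV=0000
5: ✓ MOVVC  r2←0xeb
6: ✓ MOVLS  r5←0x82
7: ✓ CMP  NZCV=1010
8: · MOVGE
9: ✓ ADDCS  r4←0xce

VAL = 0xeb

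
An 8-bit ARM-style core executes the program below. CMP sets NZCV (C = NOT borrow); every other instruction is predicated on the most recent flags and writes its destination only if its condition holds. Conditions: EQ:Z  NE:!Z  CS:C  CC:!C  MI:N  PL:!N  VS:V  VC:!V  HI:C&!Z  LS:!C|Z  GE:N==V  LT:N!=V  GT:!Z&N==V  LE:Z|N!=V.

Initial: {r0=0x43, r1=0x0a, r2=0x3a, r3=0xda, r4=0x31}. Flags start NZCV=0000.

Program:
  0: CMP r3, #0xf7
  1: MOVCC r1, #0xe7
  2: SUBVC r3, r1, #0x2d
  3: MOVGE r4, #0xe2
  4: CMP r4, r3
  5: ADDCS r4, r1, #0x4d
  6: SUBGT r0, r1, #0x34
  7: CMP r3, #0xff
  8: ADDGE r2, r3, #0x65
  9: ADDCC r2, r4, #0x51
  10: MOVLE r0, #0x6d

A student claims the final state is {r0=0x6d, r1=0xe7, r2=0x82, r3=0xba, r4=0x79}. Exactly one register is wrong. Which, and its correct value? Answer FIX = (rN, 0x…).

FIX = (r4, 0x31)

[0] flags=1000 → (cmp)
[1] flags=1000 CC?T → r1=0xe7
[2] flags=1000 VC?T → r3=0xba
[3] flags=1000 GE?F → skip
[4] flags=0000 → (cmp)
[5] flags=0000 CS?F → skip
[6] flags=0000 GT?T → r0=0xb3
[7] flags=1000 → (cmp)
[8] flags=1000 GE?F → skip
[9] flags=1000 CC?T → r2=0x82
[10] flags=1000 LE?T → r0=0x6d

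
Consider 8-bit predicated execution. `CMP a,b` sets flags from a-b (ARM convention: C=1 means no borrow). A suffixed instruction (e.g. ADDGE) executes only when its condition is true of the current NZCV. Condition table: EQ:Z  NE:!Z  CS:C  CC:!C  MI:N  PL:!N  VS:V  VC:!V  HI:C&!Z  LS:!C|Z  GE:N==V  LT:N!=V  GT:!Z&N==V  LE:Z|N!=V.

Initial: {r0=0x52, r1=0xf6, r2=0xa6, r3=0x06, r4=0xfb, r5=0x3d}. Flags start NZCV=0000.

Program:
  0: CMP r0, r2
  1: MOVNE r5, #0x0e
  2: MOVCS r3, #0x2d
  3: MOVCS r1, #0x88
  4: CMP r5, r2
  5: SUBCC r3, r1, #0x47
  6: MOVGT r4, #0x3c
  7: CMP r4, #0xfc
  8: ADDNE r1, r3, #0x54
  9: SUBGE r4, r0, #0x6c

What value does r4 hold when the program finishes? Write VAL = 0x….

VAL = 0xe6

[0] flags=1001 → (cmp)
[1] flags=1001 NE?T → r5=0x0e
[2] flags=1001 CS?F → skip
[3] flags=1001 CS?F → skip
[4] flags=0000 → (cmp)
[5] flags=0000 CC?T → r3=0xaf
[6] flags=0000 GT?T → r4=0x3c
[7] flags=0000 → (cmp)
[8] flags=0000 NE?T → r1=0x03
[9] flags=0000 GE?T → r4=0xe6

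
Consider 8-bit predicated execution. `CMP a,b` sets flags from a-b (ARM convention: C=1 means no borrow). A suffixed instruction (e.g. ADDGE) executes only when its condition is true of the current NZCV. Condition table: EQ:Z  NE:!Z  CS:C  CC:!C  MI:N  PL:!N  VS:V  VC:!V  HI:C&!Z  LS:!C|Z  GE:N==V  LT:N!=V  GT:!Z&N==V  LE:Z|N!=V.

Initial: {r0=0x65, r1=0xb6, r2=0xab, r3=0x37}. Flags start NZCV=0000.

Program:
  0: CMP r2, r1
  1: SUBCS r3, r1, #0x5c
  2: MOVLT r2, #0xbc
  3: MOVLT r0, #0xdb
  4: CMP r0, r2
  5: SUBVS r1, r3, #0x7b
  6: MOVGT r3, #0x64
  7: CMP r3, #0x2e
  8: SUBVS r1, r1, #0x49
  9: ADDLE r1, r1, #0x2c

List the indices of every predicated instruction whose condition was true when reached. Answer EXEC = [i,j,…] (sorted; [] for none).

0: ✓ CMP  NZCV=1000
1: · SUBCS
2: ✓ MOVLT  r2←0xbc
3: ✓ MOVLT  r0←0xdb
4: ✓ CMP  NZCV=0010
5: · SUBVS
6: ✓ MOVGT  r3←0x64
7: ✓ CMP  NZCV=0010
8: · SUBVS
9: · ADDLE

EXEC = [2,3,6]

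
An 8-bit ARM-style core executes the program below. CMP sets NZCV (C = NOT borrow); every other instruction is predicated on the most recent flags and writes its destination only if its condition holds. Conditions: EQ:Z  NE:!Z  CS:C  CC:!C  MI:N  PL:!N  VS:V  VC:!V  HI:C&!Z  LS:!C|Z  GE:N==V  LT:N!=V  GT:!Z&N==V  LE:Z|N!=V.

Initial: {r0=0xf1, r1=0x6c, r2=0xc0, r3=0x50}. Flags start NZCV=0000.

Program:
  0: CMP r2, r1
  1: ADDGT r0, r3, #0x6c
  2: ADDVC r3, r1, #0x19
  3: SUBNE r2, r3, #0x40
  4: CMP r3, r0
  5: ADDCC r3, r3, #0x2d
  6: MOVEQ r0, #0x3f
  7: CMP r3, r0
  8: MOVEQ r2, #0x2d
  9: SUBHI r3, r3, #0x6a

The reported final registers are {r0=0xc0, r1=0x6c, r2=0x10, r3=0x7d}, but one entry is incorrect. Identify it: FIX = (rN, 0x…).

FIX = (r0, 0xf1)

[0] flags=0011 → (cmp)
[1] flags=0011 GT?F → skip
[2] flags=0011 VC?F → skip
[3] flags=0011 NE?T → r2=0x10
[4] flags=0000 → (cmp)
[5] flags=0000 CC?T → r3=0x7d
[6] flags=0000 EQ?F → skip
[7] flags=1001 → (cmp)
[8] flags=1001 EQ?F → skip
[9] flags=1001 HI?F → skip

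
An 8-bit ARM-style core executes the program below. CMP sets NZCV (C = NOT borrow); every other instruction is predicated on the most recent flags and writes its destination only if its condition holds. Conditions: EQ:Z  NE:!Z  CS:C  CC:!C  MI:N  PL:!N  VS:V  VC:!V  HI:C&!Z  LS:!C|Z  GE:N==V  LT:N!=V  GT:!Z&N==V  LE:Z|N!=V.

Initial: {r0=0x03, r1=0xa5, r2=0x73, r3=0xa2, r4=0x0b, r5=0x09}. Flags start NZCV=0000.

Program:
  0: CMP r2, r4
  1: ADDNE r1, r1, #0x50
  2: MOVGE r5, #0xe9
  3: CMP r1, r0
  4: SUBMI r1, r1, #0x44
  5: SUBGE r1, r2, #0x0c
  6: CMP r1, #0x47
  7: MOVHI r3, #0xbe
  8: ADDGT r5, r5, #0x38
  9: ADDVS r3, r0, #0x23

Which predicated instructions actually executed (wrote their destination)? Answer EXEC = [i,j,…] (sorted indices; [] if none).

0: ✓ CMP  NZCV=0010
1: ✓ ADDNE  r1←0xf5
2: ✓ MOVGE  r5←0xe9
3: ✓ CMP  NZCV=1010
4: ✓ SUBMI  r1←0xb1
5: · SUBGE
6: ✓ CMP  NZCV=0011
7: ✓ MOVHI  r3←0xbe
8: · ADDGT
9: ✓ ADDVS  r3←0x26

EXEC = [1,2,4,7,9]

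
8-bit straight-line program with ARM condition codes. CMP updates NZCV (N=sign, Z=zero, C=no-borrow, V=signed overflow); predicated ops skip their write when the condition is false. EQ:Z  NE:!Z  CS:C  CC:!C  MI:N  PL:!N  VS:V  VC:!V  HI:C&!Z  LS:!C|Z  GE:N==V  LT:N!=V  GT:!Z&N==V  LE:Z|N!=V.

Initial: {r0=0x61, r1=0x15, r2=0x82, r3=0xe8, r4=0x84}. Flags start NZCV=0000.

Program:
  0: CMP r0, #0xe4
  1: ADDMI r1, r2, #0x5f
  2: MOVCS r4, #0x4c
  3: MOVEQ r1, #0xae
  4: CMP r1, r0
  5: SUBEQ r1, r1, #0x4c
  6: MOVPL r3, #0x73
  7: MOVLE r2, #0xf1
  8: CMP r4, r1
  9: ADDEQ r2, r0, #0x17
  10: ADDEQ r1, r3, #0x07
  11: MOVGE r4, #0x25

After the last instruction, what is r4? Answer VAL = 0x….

0: ✓ CMP  NZCV=0000
1: · ADDMI
2: · MOVCS
3: · MOVEQ
4: ✓ CMP  NZCV=1000
5: · SUBEQ
6: · MOVPL
7: ✓ MOVLE  r2←0xf1
8: ✓ CMP  NZCV=0011
9: · ADDEQ
10: · ADDEQ
11: · MOVGE

VAL = 0x84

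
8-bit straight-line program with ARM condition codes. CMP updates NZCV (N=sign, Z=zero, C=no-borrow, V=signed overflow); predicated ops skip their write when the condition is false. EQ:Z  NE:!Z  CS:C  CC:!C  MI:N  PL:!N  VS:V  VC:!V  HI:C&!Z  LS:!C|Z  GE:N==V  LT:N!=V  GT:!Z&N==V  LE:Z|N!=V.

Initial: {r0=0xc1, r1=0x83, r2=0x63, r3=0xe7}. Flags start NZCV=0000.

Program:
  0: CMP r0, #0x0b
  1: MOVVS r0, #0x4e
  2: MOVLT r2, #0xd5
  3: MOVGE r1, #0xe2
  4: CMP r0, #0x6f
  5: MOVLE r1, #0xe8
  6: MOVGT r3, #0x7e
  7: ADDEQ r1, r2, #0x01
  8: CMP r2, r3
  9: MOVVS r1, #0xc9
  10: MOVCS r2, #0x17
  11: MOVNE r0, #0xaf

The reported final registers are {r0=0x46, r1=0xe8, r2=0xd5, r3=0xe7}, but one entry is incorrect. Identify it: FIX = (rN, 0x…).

[0] flags=1010 → (cmp)
[1] flags=1010 VS?F → skip
[2] flags=1010 LT?T → r2=0xd5
[3] flags=1010 GE?F → skip
[4] flags=0011 → (cmp)
[5] flags=0011 LE?T → r1=0xe8
[6] flags=0011 GT?F → skip
[7] flags=0011 EQ?F → skip
[8] flags=1000 → (cmp)
[9] flags=1000 VS?F → skip
[10] flags=1000 CS?F → skip
[11] flags=1000 NE?T → r0=0xaf

FIX = (r0, 0xaf)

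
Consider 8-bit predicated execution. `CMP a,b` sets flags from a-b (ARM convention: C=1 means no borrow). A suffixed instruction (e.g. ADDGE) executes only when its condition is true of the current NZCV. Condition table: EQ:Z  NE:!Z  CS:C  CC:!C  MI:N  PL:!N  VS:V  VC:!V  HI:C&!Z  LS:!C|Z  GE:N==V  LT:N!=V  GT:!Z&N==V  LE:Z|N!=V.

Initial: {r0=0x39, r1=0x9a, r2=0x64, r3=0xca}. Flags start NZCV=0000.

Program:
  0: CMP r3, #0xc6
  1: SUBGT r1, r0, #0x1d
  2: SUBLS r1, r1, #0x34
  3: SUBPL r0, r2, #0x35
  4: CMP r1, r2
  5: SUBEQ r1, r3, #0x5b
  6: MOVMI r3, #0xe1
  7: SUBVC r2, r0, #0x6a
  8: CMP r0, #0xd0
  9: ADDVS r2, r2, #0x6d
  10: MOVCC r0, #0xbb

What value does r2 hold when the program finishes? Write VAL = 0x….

0: ✓ CMP  NZCV=0010
1: ✓ SUBGT  r1←0x1c
2: · SUBLS
3: ✓ SUBPL  r0←0x2f
4: ✓ CMP  NZCV=1000
5: · SUBEQ
6: ✓ MOVMI  r3←0xe1
7: ✓ SUBVC  r2←0xc5
8: ✓ CMP  NZCV=0000
9: · ADDVS
10: ✓ MOVCC  r0←0xbb

VAL = 0xc5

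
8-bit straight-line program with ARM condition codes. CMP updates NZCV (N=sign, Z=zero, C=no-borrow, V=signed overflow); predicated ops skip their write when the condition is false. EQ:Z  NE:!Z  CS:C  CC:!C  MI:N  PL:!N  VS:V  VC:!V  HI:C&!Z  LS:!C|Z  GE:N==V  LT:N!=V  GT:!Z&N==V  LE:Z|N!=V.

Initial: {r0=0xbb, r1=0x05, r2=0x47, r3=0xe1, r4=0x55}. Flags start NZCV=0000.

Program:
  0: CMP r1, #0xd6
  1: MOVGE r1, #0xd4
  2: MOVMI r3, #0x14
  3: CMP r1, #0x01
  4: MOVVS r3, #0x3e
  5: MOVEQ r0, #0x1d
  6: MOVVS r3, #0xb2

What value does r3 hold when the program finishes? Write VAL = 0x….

[0] flags=0000 → (cmp)
[1] flags=0000 GE?T → r1=0xd4
[2] flags=0000 MI?F → skip
[3] flags=1010 → (cmp)
[4] flags=1010 VS?F → skip
[5] flags=1010 EQ?F → skip
[6] flags=1010 VS?F → skip

VAL = 0xe1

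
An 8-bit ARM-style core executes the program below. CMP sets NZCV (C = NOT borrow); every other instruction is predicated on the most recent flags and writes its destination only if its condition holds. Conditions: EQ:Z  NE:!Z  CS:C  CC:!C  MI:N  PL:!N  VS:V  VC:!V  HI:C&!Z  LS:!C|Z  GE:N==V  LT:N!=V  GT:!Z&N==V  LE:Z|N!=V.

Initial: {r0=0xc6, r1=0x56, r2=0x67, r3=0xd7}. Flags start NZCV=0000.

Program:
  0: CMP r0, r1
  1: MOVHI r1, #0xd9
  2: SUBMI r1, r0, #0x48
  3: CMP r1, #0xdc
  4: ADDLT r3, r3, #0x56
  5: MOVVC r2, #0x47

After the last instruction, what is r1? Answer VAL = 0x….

[0] flags=0011 → (cmp)
[1] flags=0011 HI?T → r1=0xd9
[2] flags=0011 MI?F → skip
[3] flags=1000 → (cmp)
[4] flags=1000 LT?T → r3=0x2d
[5] flags=1000 VC?T → r2=0x47

VAL = 0xd9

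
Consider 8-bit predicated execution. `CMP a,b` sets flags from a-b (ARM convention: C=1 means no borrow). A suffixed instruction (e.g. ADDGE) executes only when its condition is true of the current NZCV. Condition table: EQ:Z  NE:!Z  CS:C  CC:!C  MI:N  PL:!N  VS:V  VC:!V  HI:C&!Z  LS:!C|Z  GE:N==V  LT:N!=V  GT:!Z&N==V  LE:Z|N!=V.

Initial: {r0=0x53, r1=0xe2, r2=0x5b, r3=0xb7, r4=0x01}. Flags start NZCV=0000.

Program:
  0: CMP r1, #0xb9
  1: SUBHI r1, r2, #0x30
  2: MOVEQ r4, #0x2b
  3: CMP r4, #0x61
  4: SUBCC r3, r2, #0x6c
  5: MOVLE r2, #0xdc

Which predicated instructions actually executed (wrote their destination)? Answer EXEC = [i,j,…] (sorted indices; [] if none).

EXEC = [1,4,5]

0: ✓ CMP  NZCV=0010
1: ✓ SUBHI  r1←0x2b
2: · MOVEQ
3: ✓ CMP  NZCV=1000
4: ✓ SUBCC  r3←0xef
5: ✓ MOVLE  r2←0xdc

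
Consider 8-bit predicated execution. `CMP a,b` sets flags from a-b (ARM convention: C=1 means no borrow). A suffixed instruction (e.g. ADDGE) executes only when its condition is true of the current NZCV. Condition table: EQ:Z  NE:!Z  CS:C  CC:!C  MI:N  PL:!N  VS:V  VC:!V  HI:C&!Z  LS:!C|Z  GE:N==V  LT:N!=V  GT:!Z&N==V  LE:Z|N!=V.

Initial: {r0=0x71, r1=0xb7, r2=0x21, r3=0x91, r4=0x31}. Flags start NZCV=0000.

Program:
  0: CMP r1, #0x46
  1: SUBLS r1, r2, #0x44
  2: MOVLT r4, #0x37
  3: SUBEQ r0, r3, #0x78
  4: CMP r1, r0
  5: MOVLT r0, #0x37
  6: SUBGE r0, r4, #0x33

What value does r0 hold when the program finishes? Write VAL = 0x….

0: ✓ CMP  NZCV=0011
1: · SUBLS
2: ✓ MOVLT  r4←0x37
3: · SUBEQ
4: ✓ CMP  NZCV=0011
5: ✓ MOVLT  r0←0x37
6: · SUBGE

VAL = 0x37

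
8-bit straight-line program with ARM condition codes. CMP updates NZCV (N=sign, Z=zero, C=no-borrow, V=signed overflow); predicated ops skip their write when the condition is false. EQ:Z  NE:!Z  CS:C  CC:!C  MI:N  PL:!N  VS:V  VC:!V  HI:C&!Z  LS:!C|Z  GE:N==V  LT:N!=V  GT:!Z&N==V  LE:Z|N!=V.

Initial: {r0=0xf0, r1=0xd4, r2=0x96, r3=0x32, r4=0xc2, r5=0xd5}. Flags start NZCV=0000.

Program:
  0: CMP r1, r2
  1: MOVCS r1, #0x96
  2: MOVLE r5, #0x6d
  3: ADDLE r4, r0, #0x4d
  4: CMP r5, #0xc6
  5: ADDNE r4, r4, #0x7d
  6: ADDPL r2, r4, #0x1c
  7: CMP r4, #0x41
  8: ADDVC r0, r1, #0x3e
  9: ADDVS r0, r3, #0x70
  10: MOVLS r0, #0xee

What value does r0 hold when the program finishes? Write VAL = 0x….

VAL = 0xee

[0] flags=0010 → (cmp)
[1] flags=0010 CS?T → r1=0x96
[2] flags=0010 LE?F → skip
[3] flags=0010 LE?F → skip
[4] flags=0010 → (cmp)
[5] flags=0010 NE?T → r4=0x3f
[6] flags=0010 PL?T → r2=0x5b
[7] flags=1000 → (cmp)
[8] flags=1000 VC?T → r0=0xd4
[9] flags=1000 VS?F → skip
[10] flags=1000 LS?T → r0=0xee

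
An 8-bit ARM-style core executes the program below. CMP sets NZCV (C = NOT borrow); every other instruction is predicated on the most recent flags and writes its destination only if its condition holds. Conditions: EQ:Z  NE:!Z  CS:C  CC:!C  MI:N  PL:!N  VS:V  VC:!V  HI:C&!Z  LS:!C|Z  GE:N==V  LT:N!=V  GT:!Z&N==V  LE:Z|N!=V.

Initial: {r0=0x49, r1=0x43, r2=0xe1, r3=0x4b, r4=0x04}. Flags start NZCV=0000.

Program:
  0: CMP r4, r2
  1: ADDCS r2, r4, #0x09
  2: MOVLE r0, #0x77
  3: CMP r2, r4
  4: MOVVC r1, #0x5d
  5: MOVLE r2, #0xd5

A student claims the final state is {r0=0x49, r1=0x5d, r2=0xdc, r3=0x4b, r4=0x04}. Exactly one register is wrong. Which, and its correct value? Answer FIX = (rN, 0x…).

FIX = (r2, 0xd5)

[0] flags=0000 → (cmp)
[1] flags=0000 CS?F → skip
[2] flags=0000 LE?F → skip
[3] flags=1010 → (cmp)
[4] flags=1010 VC?T → r1=0x5d
[5] flags=1010 LE?T → r2=0xd5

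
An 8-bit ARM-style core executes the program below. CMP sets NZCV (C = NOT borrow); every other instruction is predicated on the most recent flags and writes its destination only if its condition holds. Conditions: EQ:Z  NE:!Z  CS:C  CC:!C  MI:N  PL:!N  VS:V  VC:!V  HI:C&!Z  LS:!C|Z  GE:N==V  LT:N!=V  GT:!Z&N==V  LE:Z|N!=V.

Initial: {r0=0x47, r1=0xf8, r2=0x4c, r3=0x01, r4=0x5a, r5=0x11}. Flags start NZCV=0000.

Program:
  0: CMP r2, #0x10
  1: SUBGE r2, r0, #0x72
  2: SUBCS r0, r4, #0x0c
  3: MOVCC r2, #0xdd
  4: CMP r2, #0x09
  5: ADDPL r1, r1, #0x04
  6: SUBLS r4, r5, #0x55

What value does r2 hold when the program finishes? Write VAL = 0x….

VAL = 0xd5

[0] flags=0010 → (cmp)
[1] flags=0010 GE?T → r2=0xd5
[2] flags=0010 CS?T → r0=0x4e
[3] flags=0010 CC?F → skip
[4] flags=1010 → (cmp)
[5] flags=1010 PL?F → skip
[6] flags=1010 LS?F → skip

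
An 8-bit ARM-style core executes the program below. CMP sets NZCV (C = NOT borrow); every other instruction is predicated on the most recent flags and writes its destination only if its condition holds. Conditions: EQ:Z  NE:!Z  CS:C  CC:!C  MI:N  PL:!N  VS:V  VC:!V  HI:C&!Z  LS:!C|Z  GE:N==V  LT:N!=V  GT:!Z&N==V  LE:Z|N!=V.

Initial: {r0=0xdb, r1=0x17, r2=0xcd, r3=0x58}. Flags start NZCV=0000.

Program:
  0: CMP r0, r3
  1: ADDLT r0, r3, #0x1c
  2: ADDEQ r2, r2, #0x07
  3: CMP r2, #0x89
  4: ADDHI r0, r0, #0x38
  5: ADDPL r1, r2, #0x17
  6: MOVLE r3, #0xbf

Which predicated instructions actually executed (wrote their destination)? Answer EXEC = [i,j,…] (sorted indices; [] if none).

[0] flags=1010 → (cmp)
[1] flags=1010 LT?T → r0=0x74
[2] flags=1010 EQ?F → skip
[3] flags=0010 → (cmp)
[4] flags=0010 HI?T → r0=0xac
[5] flags=0010 PL?T → r1=0xe4
[6] flags=0010 LE?F → skip

EXEC = [1,4,5]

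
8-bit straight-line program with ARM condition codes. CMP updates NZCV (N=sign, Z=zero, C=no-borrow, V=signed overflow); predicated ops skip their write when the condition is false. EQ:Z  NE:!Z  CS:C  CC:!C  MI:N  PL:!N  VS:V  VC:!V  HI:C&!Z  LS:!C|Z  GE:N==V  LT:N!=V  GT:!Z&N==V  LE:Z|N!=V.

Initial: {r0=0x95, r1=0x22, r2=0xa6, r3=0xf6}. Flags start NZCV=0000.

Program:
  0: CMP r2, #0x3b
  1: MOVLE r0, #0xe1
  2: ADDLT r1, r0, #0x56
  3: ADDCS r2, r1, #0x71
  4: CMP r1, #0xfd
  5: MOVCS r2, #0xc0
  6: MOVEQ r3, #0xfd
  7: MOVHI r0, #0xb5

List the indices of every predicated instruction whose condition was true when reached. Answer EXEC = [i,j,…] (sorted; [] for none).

[0] flags=0011 → (cmp)
[1] flags=0011 LE?T → r0=0xe1
[2] flags=0011 LT?T → r1=0x37
[3] flags=0011 CS?T → r2=0xa8
[4] flags=0000 → (cmp)
[5] flags=0000 CS?F → skip
[6] flags=0000 EQ?F → skip
[7] flags=0000 HI?F → skip

EXEC = [1,2,3]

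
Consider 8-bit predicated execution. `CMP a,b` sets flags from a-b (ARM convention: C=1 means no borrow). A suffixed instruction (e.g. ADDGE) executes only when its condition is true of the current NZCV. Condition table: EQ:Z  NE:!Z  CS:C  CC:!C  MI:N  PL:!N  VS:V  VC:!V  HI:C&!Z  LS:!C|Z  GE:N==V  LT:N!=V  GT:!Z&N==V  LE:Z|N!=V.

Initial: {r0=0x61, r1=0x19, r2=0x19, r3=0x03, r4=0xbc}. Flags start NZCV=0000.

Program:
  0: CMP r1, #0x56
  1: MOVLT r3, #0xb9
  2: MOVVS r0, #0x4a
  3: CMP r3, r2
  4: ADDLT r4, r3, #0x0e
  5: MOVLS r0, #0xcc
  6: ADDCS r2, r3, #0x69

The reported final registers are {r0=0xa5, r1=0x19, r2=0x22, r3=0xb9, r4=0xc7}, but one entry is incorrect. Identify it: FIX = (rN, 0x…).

FIX = (r0, 0x61)

0: ✓ CMP  NZCV=1000
1: ✓ MOVLT  r3←0xb9
2: · MOVVS
3: ✓ CMP  NZCV=1010
4: ✓ ADDLT  r4←0xc7
5: · MOVLS
6: ✓ ADDCS  r2←0x22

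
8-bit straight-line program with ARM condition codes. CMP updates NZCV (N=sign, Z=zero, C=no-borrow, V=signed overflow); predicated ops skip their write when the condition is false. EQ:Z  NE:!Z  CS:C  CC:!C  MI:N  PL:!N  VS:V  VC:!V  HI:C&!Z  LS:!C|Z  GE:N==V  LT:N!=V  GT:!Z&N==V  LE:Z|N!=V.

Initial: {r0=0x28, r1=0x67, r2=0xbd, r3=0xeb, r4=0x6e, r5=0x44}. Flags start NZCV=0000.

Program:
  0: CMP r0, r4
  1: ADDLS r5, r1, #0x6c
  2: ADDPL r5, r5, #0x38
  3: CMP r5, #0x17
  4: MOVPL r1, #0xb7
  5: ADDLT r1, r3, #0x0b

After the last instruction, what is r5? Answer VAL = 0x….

VAL = 0xd3

[0] flags=1000 → (cmp)
[1] flags=1000 LS?T → r5=0xd3
[2] flags=1000 PL?F → skip
[3] flags=1010 → (cmp)
[4] flags=1010 PL?F → skip
[5] flags=1010 LT?T → r1=0xf6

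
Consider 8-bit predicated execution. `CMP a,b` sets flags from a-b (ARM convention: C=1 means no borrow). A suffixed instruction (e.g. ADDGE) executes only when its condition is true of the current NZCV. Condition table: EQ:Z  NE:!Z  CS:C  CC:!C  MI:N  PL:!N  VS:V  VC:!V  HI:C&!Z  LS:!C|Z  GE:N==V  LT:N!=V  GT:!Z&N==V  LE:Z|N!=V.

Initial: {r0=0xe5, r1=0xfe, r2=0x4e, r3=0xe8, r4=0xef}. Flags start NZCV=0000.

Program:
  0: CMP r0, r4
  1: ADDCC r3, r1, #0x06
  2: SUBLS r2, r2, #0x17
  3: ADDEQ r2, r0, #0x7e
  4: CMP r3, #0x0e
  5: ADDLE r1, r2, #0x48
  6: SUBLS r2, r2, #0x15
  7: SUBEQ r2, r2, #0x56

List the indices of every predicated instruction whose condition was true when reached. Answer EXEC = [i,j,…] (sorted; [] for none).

EXEC = [1,2,5,6]

0: ✓ CMP  NZCV=1000
1: ✓ ADDCC  r3←0x04
2: ✓ SUBLS  r2←0x37
3: · ADDEQ
4: ✓ CMP  NZCV=1000
5: ✓ ADDLE  r1←0x7f
6: ✓ SUBLS  r2←0x22
7: · SUBEQ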